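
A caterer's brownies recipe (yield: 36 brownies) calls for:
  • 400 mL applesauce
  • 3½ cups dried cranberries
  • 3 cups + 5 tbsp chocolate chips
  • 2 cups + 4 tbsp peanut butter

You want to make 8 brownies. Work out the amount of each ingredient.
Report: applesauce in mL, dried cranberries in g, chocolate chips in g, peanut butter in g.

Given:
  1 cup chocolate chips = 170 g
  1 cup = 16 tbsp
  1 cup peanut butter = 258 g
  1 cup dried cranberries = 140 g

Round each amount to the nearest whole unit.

Scaling factor: 8/36 = 2/9.
applesauce: 400 mL × 2/9 ≈ 89 mL
dried cranberries: 3.5 cup × 2/9 × 140 g/cup ≈ 109 g
chocolate chips: (3 cup + 5 tbsp = 3.3125 cup) × 2/9 × 170 g/cup ≈ 125 g
peanut butter: (2 cup + 4 tbsp = 2.25 cup) × 2/9 × 258 g/cup = 129 g

applesauce: 89 mL; dried cranberries: 109 g; chocolate chips: 125 g; peanut butter: 129 g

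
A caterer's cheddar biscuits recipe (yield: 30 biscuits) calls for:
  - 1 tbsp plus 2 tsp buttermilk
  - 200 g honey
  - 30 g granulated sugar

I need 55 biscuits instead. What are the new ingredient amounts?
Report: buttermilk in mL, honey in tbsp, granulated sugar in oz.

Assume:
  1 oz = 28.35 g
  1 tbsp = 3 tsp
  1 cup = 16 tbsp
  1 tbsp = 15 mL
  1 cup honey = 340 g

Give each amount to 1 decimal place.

buttermilk: 45.8 mL; honey: 17.3 tbsp; granulated sugar: 1.9 oz

Scaling factor: 55/30 = 11/6.
buttermilk: (1 tbsp + 2 tsp = 5/3 tbsp) × 11/6 × 15 mL/tbsp ≈ 45.8 mL
honey: 200 g × 11/6 ÷ 340 g/cup × 16 tbsp/cup ≈ 17.3 tbsp
granulated sugar: 30 g × 11/6 ÷ 28.35 g/oz ≈ 1.9 oz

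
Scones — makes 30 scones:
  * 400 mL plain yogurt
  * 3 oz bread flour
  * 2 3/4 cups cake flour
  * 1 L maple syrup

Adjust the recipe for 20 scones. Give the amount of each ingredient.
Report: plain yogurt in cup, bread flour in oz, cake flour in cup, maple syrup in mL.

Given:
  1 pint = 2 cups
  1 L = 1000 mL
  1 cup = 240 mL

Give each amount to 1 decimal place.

plain yogurt: 1.1 cup; bread flour: 2.0 oz; cake flour: 1.8 cup; maple syrup: 666.7 mL

Scaling factor: 20/30 = 2/3.
plain yogurt: 400 mL × 2/3 ÷ 240 mL/cup ≈ 1.1 cup
bread flour: 3 oz × 2/3 = 2.0 oz
cake flour: 2.75 cup × 2/3 ≈ 1.8 cup
maple syrup: 1 L × 2/3 × 1000 mL/L ≈ 666.7 mL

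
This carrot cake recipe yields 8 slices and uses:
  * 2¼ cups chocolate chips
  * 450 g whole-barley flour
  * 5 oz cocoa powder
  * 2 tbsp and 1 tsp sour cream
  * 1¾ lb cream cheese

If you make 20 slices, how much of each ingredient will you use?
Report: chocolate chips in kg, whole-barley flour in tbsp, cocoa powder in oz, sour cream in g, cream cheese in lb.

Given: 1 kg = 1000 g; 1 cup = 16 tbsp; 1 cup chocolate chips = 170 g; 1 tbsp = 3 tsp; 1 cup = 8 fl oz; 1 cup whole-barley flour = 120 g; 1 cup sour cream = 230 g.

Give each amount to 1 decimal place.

chocolate chips: 1.0 kg; whole-barley flour: 150.0 tbsp; cocoa powder: 12.5 oz; sour cream: 83.9 g; cream cheese: 4.4 lb

Scaling factor: 20/8 = 5/2 = 2.5.
chocolate chips: 2.25 cup × 5/2 × 170 g/cup ÷ 1000 g/kg ≈ 1.0 kg
whole-barley flour: 450 g × 5/2 ÷ 120 g/cup × 16 tbsp/cup = 150.0 tbsp
cocoa powder: 5 oz × 5/2 = 12.5 oz
sour cream: (2 tbsp + 1 tsp = 7/3 tbsp) × 5/2 ÷ 16 tbsp/cup × 230 g/cup ≈ 83.9 g
cream cheese: 1.75 lb × 5/2 ≈ 4.4 lb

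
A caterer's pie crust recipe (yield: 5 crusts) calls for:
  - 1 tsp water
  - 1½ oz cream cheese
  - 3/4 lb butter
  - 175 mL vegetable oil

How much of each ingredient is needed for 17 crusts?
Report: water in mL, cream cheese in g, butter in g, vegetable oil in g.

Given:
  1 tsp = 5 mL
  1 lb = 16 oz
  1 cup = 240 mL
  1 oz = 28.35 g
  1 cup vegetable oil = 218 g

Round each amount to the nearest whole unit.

water: 17 mL; cream cheese: 145 g; butter: 1157 g; vegetable oil: 540 g

Scaling factor: 17/5 = 3.4.
water: 1 tsp × 17/5 × 5 mL/tsp = 17 mL
cream cheese: 1.5 oz × 17/5 × 28.35 g/oz ≈ 145 g
butter: 0.75 lb × 17/5 × 16 oz/lb × 28.35 g/oz ≈ 1157 g
vegetable oil: 175 mL × 17/5 ÷ 240 mL/cup × 218 g/cup ≈ 540 g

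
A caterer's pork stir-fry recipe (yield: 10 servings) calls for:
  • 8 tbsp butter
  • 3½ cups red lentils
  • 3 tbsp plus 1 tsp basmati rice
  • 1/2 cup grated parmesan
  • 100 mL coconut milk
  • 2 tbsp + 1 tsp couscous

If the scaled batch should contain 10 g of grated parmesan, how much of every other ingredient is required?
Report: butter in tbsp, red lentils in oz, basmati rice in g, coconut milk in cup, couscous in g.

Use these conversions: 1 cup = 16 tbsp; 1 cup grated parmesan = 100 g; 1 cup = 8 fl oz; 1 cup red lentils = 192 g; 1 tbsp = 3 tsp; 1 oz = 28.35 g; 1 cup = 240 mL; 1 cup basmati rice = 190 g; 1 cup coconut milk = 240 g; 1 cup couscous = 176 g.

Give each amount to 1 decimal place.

butter: 1.6 tbsp; red lentils: 4.7 oz; basmati rice: 7.9 g; coconut milk: 0.1 cup; couscous: 5.1 g

The original recipe has 50 g of grated parmesan, so the scaling factor is 10 ÷ 50 = 1/5 = 0.2.
butter: 8 tbsp × 1/5 = 1.6 tbsp
red lentils: 3.5 cup × 1/5 × 192 g/cup ÷ 28.35 g/oz ≈ 4.7 oz
basmati rice: (3 tbsp + 1 tsp = 10/3 tbsp) × 1/5 ÷ 16 tbsp/cup × 190 g/cup ≈ 7.9 g
coconut milk: 100 mL × 1/5 ÷ 240 mL/cup ≈ 0.1 cup
couscous: (2 tbsp + 1 tsp = 7/3 tbsp) × 1/5 ÷ 16 tbsp/cup × 176 g/cup ≈ 5.1 g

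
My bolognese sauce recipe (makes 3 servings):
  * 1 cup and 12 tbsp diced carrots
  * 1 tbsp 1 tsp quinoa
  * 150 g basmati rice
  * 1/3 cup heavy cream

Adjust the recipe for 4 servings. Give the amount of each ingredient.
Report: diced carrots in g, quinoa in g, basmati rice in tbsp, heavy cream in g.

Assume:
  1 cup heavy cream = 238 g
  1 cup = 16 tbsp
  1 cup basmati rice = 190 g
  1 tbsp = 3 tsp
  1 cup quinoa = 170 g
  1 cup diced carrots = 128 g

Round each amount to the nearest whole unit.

diced carrots: 299 g; quinoa: 19 g; basmati rice: 17 tbsp; heavy cream: 106 g

Scaling factor: 4/3.
diced carrots: (1 cup + 12 tbsp = 1.75 cup) × 4/3 × 128 g/cup ≈ 299 g
quinoa: (1 tbsp + 1 tsp = 4/3 tbsp) × 4/3 ÷ 16 tbsp/cup × 170 g/cup ≈ 19 g
basmati rice: 150 g × 4/3 ÷ 190 g/cup × 16 tbsp/cup ≈ 17 tbsp
heavy cream: 1/3 cup × 4/3 × 238 g/cup ≈ 106 g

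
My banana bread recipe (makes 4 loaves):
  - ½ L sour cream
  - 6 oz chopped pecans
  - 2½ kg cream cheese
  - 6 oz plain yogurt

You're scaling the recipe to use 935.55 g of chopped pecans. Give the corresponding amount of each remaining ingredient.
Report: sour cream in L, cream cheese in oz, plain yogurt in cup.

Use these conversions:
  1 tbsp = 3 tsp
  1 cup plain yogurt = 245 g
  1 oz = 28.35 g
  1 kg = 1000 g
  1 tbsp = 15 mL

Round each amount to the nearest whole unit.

The original recipe has 170.1 g of chopped pecans, so the scaling factor is 935.55 ÷ 170.1 = 11/2 = 5.5.
sour cream: 0.5 L × 11/2 ≈ 3 L
cream cheese: 2.5 kg × 11/2 × 1000 g/kg ÷ 28.35 g/oz ≈ 485 oz
plain yogurt: 6 oz × 11/2 × 28.35 g/oz ÷ 245 g/cup ≈ 4 cup

sour cream: 3 L; cream cheese: 485 oz; plain yogurt: 4 cup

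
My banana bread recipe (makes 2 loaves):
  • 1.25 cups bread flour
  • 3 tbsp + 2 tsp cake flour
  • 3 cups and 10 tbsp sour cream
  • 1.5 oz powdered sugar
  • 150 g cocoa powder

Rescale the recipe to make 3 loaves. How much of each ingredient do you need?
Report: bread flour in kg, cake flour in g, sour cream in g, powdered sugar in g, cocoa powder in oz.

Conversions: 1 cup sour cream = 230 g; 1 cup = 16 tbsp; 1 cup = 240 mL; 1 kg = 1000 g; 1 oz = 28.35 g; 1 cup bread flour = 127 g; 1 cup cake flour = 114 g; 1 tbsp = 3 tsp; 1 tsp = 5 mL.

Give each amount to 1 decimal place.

Scaling factor: 3/2 = 1.5.
bread flour: 1.25 cup × 3/2 × 127 g/cup ÷ 1000 g/kg ≈ 0.2 kg
cake flour: (3 tbsp + 2 tsp = 11/3 tbsp) × 3/2 ÷ 16 tbsp/cup × 114 g/cup ≈ 39.2 g
sour cream: (3 cup + 10 tbsp = 3.625 cup) × 3/2 × 230 g/cup ≈ 1250.6 g
powdered sugar: 1.5 oz × 3/2 × 28.35 g/oz ≈ 63.8 g
cocoa powder: 150 g × 3/2 ÷ 28.35 g/oz ≈ 7.9 oz

bread flour: 0.2 kg; cake flour: 39.2 g; sour cream: 1250.6 g; powdered sugar: 63.8 g; cocoa powder: 7.9 oz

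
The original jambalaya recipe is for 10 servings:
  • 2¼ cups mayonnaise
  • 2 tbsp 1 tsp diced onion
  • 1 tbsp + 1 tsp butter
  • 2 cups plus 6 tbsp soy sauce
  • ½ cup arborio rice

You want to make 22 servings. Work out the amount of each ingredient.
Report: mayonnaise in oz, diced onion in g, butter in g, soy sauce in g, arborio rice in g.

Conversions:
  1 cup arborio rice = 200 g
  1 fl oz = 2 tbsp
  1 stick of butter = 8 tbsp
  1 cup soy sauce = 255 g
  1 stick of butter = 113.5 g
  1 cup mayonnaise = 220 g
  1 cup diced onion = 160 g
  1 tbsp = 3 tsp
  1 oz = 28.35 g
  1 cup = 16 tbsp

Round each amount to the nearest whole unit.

Scaling factor: 22/10 = 11/5 = 2.2.
mayonnaise: 2.25 cup × 11/5 × 220 g/cup ÷ 28.35 g/oz ≈ 38 oz
diced onion: (2 tbsp + 1 tsp = 7/3 tbsp) × 11/5 ÷ 16 tbsp/cup × 160 g/cup ≈ 51 g
butter: (1 tbsp + 1 tsp = 4/3 tbsp) × 11/5 ÷ 8 tbsp/stick × 113.5 g/stick ≈ 42 g
soy sauce: (2 cup + 6 tbsp = 2.375 cup) × 11/5 × 255 g/cup ≈ 1332 g
arborio rice: 0.5 cup × 11/5 × 200 g/cup = 220 g

mayonnaise: 38 oz; diced onion: 51 g; butter: 42 g; soy sauce: 1332 g; arborio rice: 220 g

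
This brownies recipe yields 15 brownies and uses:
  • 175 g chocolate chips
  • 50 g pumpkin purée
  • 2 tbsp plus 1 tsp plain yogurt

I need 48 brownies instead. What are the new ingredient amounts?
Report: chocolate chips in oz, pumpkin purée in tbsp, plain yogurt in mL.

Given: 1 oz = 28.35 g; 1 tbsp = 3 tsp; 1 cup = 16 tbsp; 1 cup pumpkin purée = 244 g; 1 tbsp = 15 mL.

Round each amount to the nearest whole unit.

Scaling factor: 48/15 = 16/5 = 3.2.
chocolate chips: 175 g × 16/5 ÷ 28.35 g/oz ≈ 20 oz
pumpkin purée: 50 g × 16/5 ÷ 244 g/cup × 16 tbsp/cup ≈ 10 tbsp
plain yogurt: (2 tbsp + 1 tsp = 7/3 tbsp) × 16/5 × 15 mL/tbsp = 112 mL

chocolate chips: 20 oz; pumpkin purée: 10 tbsp; plain yogurt: 112 mL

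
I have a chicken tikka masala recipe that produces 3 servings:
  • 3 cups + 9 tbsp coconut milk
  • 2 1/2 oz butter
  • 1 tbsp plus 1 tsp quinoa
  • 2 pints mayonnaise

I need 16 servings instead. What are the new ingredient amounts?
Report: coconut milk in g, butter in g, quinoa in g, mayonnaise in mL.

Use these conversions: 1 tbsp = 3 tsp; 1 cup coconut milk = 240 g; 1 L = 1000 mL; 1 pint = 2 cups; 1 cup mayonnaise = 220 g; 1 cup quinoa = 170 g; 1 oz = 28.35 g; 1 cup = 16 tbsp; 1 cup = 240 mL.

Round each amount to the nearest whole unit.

coconut milk: 4560 g; butter: 378 g; quinoa: 76 g; mayonnaise: 5120 mL

Scaling factor: 16/3.
coconut milk: (3 cup + 9 tbsp = 3.5625 cup) × 16/3 × 240 g/cup = 4560 g
butter: 2.5 oz × 16/3 × 28.35 g/oz = 378 g
quinoa: (1 tbsp + 1 tsp = 4/3 tbsp) × 16/3 ÷ 16 tbsp/cup × 170 g/cup ≈ 76 g
mayonnaise: 2 pint × 16/3 × 2 cup/pint × 240 mL/cup = 5120 mL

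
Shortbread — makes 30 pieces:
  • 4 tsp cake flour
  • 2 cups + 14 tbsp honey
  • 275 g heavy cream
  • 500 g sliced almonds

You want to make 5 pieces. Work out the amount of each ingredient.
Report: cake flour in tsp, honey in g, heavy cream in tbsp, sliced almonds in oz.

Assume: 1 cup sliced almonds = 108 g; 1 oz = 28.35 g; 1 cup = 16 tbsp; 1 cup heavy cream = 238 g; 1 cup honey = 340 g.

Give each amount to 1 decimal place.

cake flour: 0.7 tsp; honey: 162.9 g; heavy cream: 3.1 tbsp; sliced almonds: 2.9 oz

Scaling factor: 5/30 = 1/6.
cake flour: 4 tsp × 1/6 ≈ 0.7 tsp
honey: (2 cup + 14 tbsp = 2.875 cup) × 1/6 × 340 g/cup ≈ 162.9 g
heavy cream: 275 g × 1/6 ÷ 238 g/cup × 16 tbsp/cup ≈ 3.1 tbsp
sliced almonds: 500 g × 1/6 ÷ 28.35 g/oz ≈ 2.9 oz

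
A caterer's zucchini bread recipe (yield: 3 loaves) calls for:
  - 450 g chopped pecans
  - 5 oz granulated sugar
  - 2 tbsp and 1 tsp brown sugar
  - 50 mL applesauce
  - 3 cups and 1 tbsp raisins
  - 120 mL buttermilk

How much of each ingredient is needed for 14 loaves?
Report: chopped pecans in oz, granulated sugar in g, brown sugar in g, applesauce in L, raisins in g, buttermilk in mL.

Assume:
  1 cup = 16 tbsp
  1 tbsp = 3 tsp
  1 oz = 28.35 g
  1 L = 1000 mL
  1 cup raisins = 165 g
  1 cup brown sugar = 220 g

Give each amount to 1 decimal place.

Scaling factor: 14/3.
chopped pecans: 450 g × 14/3 ÷ 28.35 g/oz ≈ 74.1 oz
granulated sugar: 5 oz × 14/3 × 28.35 g/oz = 661.5 g
brown sugar: (2 tbsp + 1 tsp = 7/3 tbsp) × 14/3 ÷ 16 tbsp/cup × 220 g/cup ≈ 149.7 g
applesauce: 50 mL × 14/3 ÷ 1000 mL/L ≈ 0.2 L
raisins: (3 cup + 1 tbsp = 3.0625 cup) × 14/3 × 165 g/cup ≈ 2358.1 g
buttermilk: 120 mL × 14/3 = 560.0 mL

chopped pecans: 74.1 oz; granulated sugar: 661.5 g; brown sugar: 149.7 g; applesauce: 0.2 L; raisins: 2358.1 g; buttermilk: 560.0 mL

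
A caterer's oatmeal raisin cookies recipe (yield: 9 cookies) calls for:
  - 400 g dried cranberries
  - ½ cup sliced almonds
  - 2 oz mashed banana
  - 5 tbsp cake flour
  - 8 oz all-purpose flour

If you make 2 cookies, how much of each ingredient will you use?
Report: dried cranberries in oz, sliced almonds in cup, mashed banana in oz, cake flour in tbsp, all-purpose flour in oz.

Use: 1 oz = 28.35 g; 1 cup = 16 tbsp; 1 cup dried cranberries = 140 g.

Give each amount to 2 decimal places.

Scaling factor: 2/9.
dried cranberries: 400 g × 2/9 ÷ 28.35 g/oz ≈ 3.14 oz
sliced almonds: 0.5 cup × 2/9 ≈ 0.11 cup
mashed banana: 2 oz × 2/9 ≈ 0.44 oz
cake flour: 5 tbsp × 2/9 ≈ 1.11 tbsp
all-purpose flour: 8 oz × 2/9 ≈ 1.78 oz

dried cranberries: 3.14 oz; sliced almonds: 0.11 cup; mashed banana: 0.44 oz; cake flour: 1.11 tbsp; all-purpose flour: 1.78 oz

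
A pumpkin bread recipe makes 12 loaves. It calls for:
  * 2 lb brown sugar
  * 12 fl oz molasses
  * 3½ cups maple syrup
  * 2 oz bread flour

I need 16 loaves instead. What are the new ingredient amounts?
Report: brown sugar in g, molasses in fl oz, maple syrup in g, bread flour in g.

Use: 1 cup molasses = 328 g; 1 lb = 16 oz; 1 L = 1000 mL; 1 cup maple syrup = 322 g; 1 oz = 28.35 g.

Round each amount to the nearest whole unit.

brown sugar: 1210 g; molasses: 16 fl oz; maple syrup: 1503 g; bread flour: 76 g

Scaling factor: 16/12 = 4/3.
brown sugar: 2 lb × 4/3 × 16 oz/lb × 28.35 g/oz ≈ 1210 g
molasses: 12 fl oz × 4/3 = 16 fl oz
maple syrup: 3.5 cup × 4/3 × 322 g/cup ≈ 1503 g
bread flour: 2 oz × 4/3 × 28.35 g/oz ≈ 76 g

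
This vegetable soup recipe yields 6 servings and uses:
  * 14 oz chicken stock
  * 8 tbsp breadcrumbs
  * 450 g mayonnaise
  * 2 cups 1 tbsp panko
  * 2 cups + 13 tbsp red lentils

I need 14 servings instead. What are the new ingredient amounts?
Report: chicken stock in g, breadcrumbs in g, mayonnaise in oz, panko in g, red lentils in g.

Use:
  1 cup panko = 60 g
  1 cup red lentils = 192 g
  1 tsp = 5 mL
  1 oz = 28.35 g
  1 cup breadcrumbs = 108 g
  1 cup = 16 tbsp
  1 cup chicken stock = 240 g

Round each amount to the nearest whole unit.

chicken stock: 926 g; breadcrumbs: 126 g; mayonnaise: 37 oz; panko: 289 g; red lentils: 1260 g

Scaling factor: 14/6 = 7/3.
chicken stock: 14 oz × 7/3 × 28.35 g/oz ≈ 926 g
breadcrumbs: 8 tbsp × 7/3 ÷ 16 tbsp/cup × 108 g/cup = 126 g
mayonnaise: 450 g × 7/3 ÷ 28.35 g/oz ≈ 37 oz
panko: (2 cup + 1 tbsp = 2.0625 cup) × 7/3 × 60 g/cup ≈ 289 g
red lentils: (2 cup + 13 tbsp = 2.8125 cup) × 7/3 × 192 g/cup = 1260 g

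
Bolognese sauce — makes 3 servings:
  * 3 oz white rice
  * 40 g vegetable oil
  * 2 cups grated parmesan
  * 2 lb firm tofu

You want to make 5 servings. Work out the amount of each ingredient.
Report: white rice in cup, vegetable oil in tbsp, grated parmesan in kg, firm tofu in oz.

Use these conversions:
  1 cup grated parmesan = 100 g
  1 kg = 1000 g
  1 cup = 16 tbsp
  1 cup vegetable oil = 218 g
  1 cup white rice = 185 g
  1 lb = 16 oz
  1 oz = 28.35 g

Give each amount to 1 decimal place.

Scaling factor: 5/3.
white rice: 3 oz × 5/3 × 28.35 g/oz ÷ 185 g/cup ≈ 0.8 cup
vegetable oil: 40 g × 5/3 ÷ 218 g/cup × 16 tbsp/cup ≈ 4.9 tbsp
grated parmesan: 2 cup × 5/3 × 100 g/cup ÷ 1000 g/kg ≈ 0.3 kg
firm tofu: 2 lb × 5/3 × 16 oz/lb ≈ 53.3 oz

white rice: 0.8 cup; vegetable oil: 4.9 tbsp; grated parmesan: 0.3 kg; firm tofu: 53.3 oz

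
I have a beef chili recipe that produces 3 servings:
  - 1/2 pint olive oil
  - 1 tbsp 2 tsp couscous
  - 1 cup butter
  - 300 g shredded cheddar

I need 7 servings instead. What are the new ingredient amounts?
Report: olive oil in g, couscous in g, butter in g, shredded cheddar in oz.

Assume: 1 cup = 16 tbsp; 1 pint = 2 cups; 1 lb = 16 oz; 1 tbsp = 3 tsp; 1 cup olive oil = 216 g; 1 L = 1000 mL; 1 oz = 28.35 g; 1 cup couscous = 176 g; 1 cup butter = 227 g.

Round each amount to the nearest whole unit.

Scaling factor: 7/3.
olive oil: 0.5 pint × 7/3 × 2 cup/pint × 216 g/cup = 504 g
couscous: (1 tbsp + 2 tsp = 5/3 tbsp) × 7/3 ÷ 16 tbsp/cup × 176 g/cup ≈ 43 g
butter: 1 cup × 7/3 × 227 g/cup ≈ 530 g
shredded cheddar: 300 g × 7/3 ÷ 28.35 g/oz ≈ 25 oz

olive oil: 504 g; couscous: 43 g; butter: 530 g; shredded cheddar: 25 oz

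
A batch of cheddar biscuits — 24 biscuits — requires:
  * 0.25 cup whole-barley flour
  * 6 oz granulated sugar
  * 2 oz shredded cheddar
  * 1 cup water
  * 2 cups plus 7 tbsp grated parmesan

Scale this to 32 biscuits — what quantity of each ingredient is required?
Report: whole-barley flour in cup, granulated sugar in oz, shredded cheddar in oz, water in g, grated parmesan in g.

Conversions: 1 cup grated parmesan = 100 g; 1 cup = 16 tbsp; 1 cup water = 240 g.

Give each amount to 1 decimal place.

Scaling factor: 32/24 = 4/3.
whole-barley flour: 0.25 cup × 4/3 ≈ 0.3 cup
granulated sugar: 6 oz × 4/3 = 8.0 oz
shredded cheddar: 2 oz × 4/3 ≈ 2.7 oz
water: 1 cup × 4/3 × 240 g/cup = 320.0 g
grated parmesan: (2 cup + 7 tbsp = 2.4375 cup) × 4/3 × 100 g/cup = 325.0 g

whole-barley flour: 0.3 cup; granulated sugar: 8.0 oz; shredded cheddar: 2.7 oz; water: 320.0 g; grated parmesan: 325.0 g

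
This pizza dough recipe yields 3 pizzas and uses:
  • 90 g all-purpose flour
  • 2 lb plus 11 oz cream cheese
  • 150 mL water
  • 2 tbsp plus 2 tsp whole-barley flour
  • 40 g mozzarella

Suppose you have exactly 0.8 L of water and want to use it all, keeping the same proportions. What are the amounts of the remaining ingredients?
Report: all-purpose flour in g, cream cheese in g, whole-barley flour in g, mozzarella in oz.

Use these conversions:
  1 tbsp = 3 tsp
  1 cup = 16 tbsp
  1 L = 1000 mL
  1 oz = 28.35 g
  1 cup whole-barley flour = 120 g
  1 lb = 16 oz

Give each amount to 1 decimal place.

The original recipe has 0.15 L of water, so the scaling factor is 0.8 ÷ 0.15 = 16/3.
all-purpose flour: 90 g × 16/3 = 480.0 g
cream cheese: (2 lb + 11 oz = 2.6875 lb) × 16/3 × 16 oz/lb × 28.35 g/oz = 6501.6 g
whole-barley flour: (2 tbsp + 2 tsp = 8/3 tbsp) × 16/3 ÷ 16 tbsp/cup × 120 g/cup ≈ 106.7 g
mozzarella: 40 g × 16/3 ÷ 28.35 g/oz ≈ 7.5 oz

all-purpose flour: 480.0 g; cream cheese: 6501.6 g; whole-barley flour: 106.7 g; mozzarella: 7.5 oz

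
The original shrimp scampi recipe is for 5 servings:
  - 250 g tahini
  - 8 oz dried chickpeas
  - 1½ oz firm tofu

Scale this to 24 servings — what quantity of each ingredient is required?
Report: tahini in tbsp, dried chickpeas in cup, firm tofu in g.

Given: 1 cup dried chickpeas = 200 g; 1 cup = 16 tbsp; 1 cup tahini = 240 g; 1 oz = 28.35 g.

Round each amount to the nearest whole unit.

Scaling factor: 24/5 = 4.8.
tahini: 250 g × 24/5 ÷ 240 g/cup × 16 tbsp/cup = 80 tbsp
dried chickpeas: 8 oz × 24/5 × 28.35 g/oz ÷ 200 g/cup ≈ 5 cup
firm tofu: 1.5 oz × 24/5 × 28.35 g/oz ≈ 204 g

tahini: 80 tbsp; dried chickpeas: 5 cup; firm tofu: 204 g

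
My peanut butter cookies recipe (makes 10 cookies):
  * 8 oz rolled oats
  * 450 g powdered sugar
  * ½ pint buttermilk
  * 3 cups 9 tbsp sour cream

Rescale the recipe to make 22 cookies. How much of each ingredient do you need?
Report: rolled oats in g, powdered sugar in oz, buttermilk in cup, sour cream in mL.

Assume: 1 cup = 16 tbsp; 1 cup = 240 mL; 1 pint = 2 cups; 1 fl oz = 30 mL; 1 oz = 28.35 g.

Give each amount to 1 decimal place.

Scaling factor: 22/10 = 11/5 = 2.2.
rolled oats: 8 oz × 11/5 × 28.35 g/oz ≈ 499.0 g
powdered sugar: 450 g × 11/5 ÷ 28.35 g/oz ≈ 34.9 oz
buttermilk: 0.5 pint × 11/5 × 2 cup/pint = 2.2 cup
sour cream: (3 cup + 9 tbsp = 3.5625 cup) × 11/5 × 240 mL/cup = 1881.0 mL

rolled oats: 499.0 g; powdered sugar: 34.9 oz; buttermilk: 2.2 cup; sour cream: 1881.0 mL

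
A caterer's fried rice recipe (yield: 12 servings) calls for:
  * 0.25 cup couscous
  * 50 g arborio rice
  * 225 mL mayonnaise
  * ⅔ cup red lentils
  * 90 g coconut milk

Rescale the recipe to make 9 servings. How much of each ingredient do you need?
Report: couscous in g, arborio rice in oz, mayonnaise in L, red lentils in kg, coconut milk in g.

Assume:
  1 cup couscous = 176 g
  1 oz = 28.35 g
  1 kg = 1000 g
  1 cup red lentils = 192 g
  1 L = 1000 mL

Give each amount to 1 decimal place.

Scaling factor: 9/12 = 3/4 = 0.75.
couscous: 0.25 cup × 3/4 × 176 g/cup = 33.0 g
arborio rice: 50 g × 3/4 ÷ 28.35 g/oz ≈ 1.3 oz
mayonnaise: 225 mL × 3/4 ÷ 1000 mL/L ≈ 0.2 L
red lentils: 2/3 cup × 3/4 × 192 g/cup ÷ 1000 g/kg ≈ 0.1 kg
coconut milk: 90 g × 3/4 = 67.5 g

couscous: 33.0 g; arborio rice: 1.3 oz; mayonnaise: 0.2 L; red lentils: 0.1 kg; coconut milk: 67.5 g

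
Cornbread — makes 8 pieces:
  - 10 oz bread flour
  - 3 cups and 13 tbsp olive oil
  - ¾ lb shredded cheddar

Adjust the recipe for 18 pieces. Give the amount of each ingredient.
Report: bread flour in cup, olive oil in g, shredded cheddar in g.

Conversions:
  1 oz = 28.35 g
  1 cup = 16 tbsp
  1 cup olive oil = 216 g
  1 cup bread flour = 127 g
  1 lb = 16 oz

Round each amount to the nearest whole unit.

bread flour: 5 cup; olive oil: 1853 g; shredded cheddar: 765 g

Scaling factor: 18/8 = 9/4 = 2.25.
bread flour: 10 oz × 9/4 × 28.35 g/oz ÷ 127 g/cup ≈ 5 cup
olive oil: (3 cup + 13 tbsp = 3.8125 cup) × 9/4 × 216 g/cup ≈ 1853 g
shredded cheddar: 0.75 lb × 9/4 × 16 oz/lb × 28.35 g/oz ≈ 765 g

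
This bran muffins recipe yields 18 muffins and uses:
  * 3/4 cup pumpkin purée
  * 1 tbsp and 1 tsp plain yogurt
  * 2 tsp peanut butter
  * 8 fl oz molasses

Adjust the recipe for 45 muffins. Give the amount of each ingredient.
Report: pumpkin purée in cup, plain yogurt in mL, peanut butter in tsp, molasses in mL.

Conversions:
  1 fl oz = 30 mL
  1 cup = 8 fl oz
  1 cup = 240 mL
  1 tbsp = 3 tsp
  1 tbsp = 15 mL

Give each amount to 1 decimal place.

Scaling factor: 45/18 = 5/2 = 2.5.
pumpkin purée: 0.75 cup × 5/2 ≈ 1.9 cup
plain yogurt: (1 tbsp + 1 tsp = 4/3 tbsp) × 5/2 × 15 mL/tbsp = 50.0 mL
peanut butter: 2 tsp × 5/2 = 5.0 tsp
molasses: 8 fl oz × 5/2 × 30 mL/fl oz = 600.0 mL

pumpkin purée: 1.9 cup; plain yogurt: 50.0 mL; peanut butter: 5.0 tsp; molasses: 600.0 mL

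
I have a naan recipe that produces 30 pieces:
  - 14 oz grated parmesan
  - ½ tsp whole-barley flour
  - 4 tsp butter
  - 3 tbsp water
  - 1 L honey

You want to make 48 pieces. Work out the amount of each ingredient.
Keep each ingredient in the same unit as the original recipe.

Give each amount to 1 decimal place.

grated parmesan: 22.4 oz; whole-barley flour: 0.8 tsp; butter: 6.4 tsp; water: 4.8 tbsp; honey: 1.6 L

Scaling factor: 48/30 = 8/5 = 1.6.
grated parmesan: 14 oz × 8/5 = 22.4 oz
whole-barley flour: 0.5 tsp × 8/5 = 0.8 tsp
butter: 4 tsp × 8/5 = 6.4 tsp
water: 3 tbsp × 8/5 = 4.8 tbsp
honey: 1 L × 8/5 = 1.6 L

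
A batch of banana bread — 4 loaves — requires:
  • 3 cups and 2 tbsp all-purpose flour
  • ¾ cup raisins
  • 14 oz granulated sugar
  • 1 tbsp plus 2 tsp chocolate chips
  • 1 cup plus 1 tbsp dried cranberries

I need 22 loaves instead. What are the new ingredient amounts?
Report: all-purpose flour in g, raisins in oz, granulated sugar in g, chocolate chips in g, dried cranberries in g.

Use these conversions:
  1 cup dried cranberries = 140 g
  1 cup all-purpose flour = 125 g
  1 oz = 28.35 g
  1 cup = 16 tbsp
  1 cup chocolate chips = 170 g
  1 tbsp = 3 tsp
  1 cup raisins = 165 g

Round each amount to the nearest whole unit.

all-purpose flour: 2148 g; raisins: 24 oz; granulated sugar: 2183 g; chocolate chips: 97 g; dried cranberries: 818 g

Scaling factor: 22/4 = 11/2 = 5.5.
all-purpose flour: (3 cup + 2 tbsp = 3.125 cup) × 11/2 × 125 g/cup ≈ 2148 g
raisins: 0.75 cup × 11/2 × 165 g/cup ÷ 28.35 g/oz ≈ 24 oz
granulated sugar: 14 oz × 11/2 × 28.35 g/oz ≈ 2183 g
chocolate chips: (1 tbsp + 2 tsp = 5/3 tbsp) × 11/2 ÷ 16 tbsp/cup × 170 g/cup ≈ 97 g
dried cranberries: (1 cup + 1 tbsp = 1.0625 cup) × 11/2 × 140 g/cup ≈ 818 g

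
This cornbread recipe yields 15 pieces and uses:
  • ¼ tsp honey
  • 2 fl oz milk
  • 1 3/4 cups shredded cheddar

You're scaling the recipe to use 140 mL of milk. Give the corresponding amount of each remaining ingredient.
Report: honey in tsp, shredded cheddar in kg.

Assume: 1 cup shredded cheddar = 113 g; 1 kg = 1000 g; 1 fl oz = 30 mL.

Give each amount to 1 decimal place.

The original recipe has 60 mL of milk, so the scaling factor is 140 ÷ 60 = 7/3.
honey: 0.25 tsp × 7/3 ≈ 0.6 tsp
shredded cheddar: 1.75 cup × 7/3 × 113 g/cup ÷ 1000 g/kg ≈ 0.5 kg

honey: 0.6 tsp; shredded cheddar: 0.5 kg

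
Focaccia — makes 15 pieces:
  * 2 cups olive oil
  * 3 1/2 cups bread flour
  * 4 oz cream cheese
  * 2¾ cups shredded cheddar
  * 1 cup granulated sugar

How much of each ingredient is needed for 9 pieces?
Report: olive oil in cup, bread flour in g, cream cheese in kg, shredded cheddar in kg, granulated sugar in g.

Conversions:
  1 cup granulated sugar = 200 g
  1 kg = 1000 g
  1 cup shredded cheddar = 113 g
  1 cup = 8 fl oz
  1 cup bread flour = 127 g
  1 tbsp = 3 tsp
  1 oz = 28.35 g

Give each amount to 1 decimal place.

Scaling factor: 9/15 = 3/5 = 0.6.
olive oil: 2 cup × 3/5 = 1.2 cup
bread flour: 3.5 cup × 3/5 × 127 g/cup = 266.7 g
cream cheese: 4 oz × 3/5 × 28.35 g/oz ÷ 1000 g/kg ≈ 0.1 kg
shredded cheddar: 2.75 cup × 3/5 × 113 g/cup ÷ 1000 g/kg ≈ 0.2 kg
granulated sugar: 1 cup × 3/5 × 200 g/cup = 120.0 g

olive oil: 1.2 cup; bread flour: 266.7 g; cream cheese: 0.1 kg; shredded cheddar: 0.2 kg; granulated sugar: 120.0 g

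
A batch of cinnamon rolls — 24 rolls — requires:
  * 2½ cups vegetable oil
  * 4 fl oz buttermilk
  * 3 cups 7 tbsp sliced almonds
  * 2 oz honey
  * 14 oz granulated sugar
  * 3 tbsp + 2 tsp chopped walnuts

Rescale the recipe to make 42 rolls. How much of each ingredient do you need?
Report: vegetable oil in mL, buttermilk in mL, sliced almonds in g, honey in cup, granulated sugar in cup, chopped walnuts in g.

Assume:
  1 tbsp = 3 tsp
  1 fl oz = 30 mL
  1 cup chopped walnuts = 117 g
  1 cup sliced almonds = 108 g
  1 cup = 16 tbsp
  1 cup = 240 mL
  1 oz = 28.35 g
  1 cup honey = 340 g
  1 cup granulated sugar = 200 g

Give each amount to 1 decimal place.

Scaling factor: 42/24 = 7/4 = 1.75.
vegetable oil: 2.5 cup × 7/4 × 240 mL/cup = 1050.0 mL
buttermilk: 4 fl oz × 7/4 × 30 mL/fl oz = 210.0 mL
sliced almonds: (3 cup + 7 tbsp = 3.4375 cup) × 7/4 × 108 g/cup ≈ 649.7 g
honey: 2 oz × 7/4 × 28.35 g/oz ÷ 340 g/cup ≈ 0.3 cup
granulated sugar: 14 oz × 7/4 × 28.35 g/oz ÷ 200 g/cup ≈ 3.5 cup
chopped walnuts: (3 tbsp + 2 tsp = 11/3 tbsp) × 7/4 ÷ 16 tbsp/cup × 117 g/cup ≈ 46.9 g

vegetable oil: 1050.0 mL; buttermilk: 210.0 mL; sliced almonds: 649.7 g; honey: 0.3 cup; granulated sugar: 3.5 cup; chopped walnuts: 46.9 g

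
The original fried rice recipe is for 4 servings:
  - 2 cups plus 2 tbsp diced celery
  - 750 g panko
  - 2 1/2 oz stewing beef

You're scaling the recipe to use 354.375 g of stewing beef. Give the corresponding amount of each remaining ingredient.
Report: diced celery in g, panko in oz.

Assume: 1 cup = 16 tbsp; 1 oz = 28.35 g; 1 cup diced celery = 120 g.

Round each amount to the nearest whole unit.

The original recipe has 70.875 g of stewing beef, so the scaling factor is 354.375 ÷ 70.875 = 5.
diced celery: (2 cup + 2 tbsp = 2.125 cup) × 5 × 120 g/cup = 1275 g
panko: 750 g × 5 ÷ 28.35 g/oz ≈ 132 oz

diced celery: 1275 g; panko: 132 oz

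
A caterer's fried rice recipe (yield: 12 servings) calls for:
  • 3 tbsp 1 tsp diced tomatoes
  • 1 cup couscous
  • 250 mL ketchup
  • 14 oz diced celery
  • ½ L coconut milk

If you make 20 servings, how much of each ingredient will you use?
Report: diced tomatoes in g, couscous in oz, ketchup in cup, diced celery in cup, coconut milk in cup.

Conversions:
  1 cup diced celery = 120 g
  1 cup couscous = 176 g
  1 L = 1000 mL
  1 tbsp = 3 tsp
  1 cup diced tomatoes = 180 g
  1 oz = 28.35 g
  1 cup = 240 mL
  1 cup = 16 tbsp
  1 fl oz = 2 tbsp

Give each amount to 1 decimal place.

diced tomatoes: 62.5 g; couscous: 10.3 oz; ketchup: 1.7 cup; diced celery: 5.5 cup; coconut milk: 3.5 cup

Scaling factor: 20/12 = 5/3.
diced tomatoes: (3 tbsp + 1 tsp = 10/3 tbsp) × 5/3 ÷ 16 tbsp/cup × 180 g/cup = 62.5 g
couscous: 1 cup × 5/3 × 176 g/cup ÷ 28.35 g/oz ≈ 10.3 oz
ketchup: 250 mL × 5/3 ÷ 240 mL/cup ≈ 1.7 cup
diced celery: 14 oz × 5/3 × 28.35 g/oz ÷ 120 g/cup ≈ 5.5 cup
coconut milk: 0.5 L × 5/3 × 1000 mL/L ÷ 240 mL/cup ≈ 3.5 cup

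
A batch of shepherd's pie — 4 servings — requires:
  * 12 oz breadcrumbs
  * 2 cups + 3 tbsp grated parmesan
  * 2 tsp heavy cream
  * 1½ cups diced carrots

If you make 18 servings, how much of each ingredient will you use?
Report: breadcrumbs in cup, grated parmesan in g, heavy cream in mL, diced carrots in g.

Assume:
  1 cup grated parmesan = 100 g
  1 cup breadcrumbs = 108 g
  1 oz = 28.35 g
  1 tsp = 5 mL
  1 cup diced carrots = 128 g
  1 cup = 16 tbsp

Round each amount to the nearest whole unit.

breadcrumbs: 14 cup; grated parmesan: 984 g; heavy cream: 45 mL; diced carrots: 864 g

Scaling factor: 18/4 = 9/2 = 4.5.
breadcrumbs: 12 oz × 9/2 × 28.35 g/oz ÷ 108 g/cup ≈ 14 cup
grated parmesan: (2 cup + 3 tbsp = 2.1875 cup) × 9/2 × 100 g/cup ≈ 984 g
heavy cream: 2 tsp × 9/2 × 5 mL/tsp = 45 mL
diced carrots: 1.5 cup × 9/2 × 128 g/cup = 864 g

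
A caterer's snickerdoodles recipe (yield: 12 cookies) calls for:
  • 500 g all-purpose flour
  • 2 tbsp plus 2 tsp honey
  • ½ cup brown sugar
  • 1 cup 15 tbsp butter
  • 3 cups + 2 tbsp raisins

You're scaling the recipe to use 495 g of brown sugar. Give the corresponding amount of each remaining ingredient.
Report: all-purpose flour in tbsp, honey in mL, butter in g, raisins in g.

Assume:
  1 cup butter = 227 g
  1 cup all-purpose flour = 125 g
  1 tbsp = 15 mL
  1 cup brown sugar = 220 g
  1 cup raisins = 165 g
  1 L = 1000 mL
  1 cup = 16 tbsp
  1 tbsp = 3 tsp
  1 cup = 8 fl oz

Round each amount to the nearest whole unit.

all-purpose flour: 288 tbsp; honey: 180 mL; butter: 1979 g; raisins: 2320 g

The original recipe has 110 g of brown sugar, so the scaling factor is 495 ÷ 110 = 9/2 = 4.5.
all-purpose flour: 500 g × 9/2 ÷ 125 g/cup × 16 tbsp/cup = 288 tbsp
honey: (2 tbsp + 2 tsp = 8/3 tbsp) × 9/2 × 15 mL/tbsp = 180 mL
butter: (1 cup + 15 tbsp = 1.9375 cup) × 9/2 × 227 g/cup ≈ 1979 g
raisins: (3 cup + 2 tbsp = 3.125 cup) × 9/2 × 165 g/cup ≈ 2320 g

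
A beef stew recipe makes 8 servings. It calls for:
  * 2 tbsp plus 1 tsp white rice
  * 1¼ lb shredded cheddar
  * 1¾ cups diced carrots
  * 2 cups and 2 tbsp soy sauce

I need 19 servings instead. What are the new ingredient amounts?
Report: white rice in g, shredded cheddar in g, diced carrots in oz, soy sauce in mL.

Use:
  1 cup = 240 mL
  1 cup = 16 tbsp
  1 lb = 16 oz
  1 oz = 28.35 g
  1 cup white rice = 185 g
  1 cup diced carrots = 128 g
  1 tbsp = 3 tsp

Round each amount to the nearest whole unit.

white rice: 64 g; shredded cheddar: 1347 g; diced carrots: 19 oz; soy sauce: 1211 mL

Scaling factor: 19/8 = 2.375.
white rice: (2 tbsp + 1 tsp = 7/3 tbsp) × 19/8 ÷ 16 tbsp/cup × 185 g/cup ≈ 64 g
shredded cheddar: 1.25 lb × 19/8 × 16 oz/lb × 28.35 g/oz ≈ 1347 g
diced carrots: 1.75 cup × 19/8 × 128 g/cup ÷ 28.35 g/oz ≈ 19 oz
soy sauce: (2 cup + 2 tbsp = 2.125 cup) × 19/8 × 240 mL/cup ≈ 1211 mL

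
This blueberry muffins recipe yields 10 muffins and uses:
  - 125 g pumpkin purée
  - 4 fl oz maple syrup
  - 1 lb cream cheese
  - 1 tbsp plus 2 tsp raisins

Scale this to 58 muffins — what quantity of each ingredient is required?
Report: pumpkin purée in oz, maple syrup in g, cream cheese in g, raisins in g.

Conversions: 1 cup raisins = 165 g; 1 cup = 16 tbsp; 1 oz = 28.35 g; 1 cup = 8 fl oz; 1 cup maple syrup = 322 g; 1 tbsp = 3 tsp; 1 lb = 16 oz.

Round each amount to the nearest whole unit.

Scaling factor: 58/10 = 29/5 = 5.8.
pumpkin purée: 125 g × 29/5 ÷ 28.35 g/oz ≈ 26 oz
maple syrup: 4 fl oz × 29/5 ÷ 8 fl oz/cup × 322 g/cup ≈ 934 g
cream cheese: 1 lb × 29/5 × 16 oz/lb × 28.35 g/oz ≈ 2631 g
raisins: (1 tbsp + 2 tsp = 5/3 tbsp) × 29/5 ÷ 16 tbsp/cup × 165 g/cup ≈ 100 g

pumpkin purée: 26 oz; maple syrup: 934 g; cream cheese: 2631 g; raisins: 100 g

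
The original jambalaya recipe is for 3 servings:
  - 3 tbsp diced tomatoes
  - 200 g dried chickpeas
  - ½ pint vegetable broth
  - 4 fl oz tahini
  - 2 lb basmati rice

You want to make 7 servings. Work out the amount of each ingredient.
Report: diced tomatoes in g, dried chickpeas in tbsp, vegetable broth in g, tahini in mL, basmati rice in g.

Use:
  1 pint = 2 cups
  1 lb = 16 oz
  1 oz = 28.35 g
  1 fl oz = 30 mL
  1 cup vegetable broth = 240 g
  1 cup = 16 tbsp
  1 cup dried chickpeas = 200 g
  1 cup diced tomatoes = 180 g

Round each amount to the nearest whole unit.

diced tomatoes: 79 g; dried chickpeas: 37 tbsp; vegetable broth: 560 g; tahini: 280 mL; basmati rice: 2117 g

Scaling factor: 7/3.
diced tomatoes: 3 tbsp × 7/3 ÷ 16 tbsp/cup × 180 g/cup ≈ 79 g
dried chickpeas: 200 g × 7/3 ÷ 200 g/cup × 16 tbsp/cup ≈ 37 tbsp
vegetable broth: 0.5 pint × 7/3 × 2 cup/pint × 240 g/cup = 560 g
tahini: 4 fl oz × 7/3 × 30 mL/fl oz = 280 mL
basmati rice: 2 lb × 7/3 × 16 oz/lb × 28.35 g/oz ≈ 2117 g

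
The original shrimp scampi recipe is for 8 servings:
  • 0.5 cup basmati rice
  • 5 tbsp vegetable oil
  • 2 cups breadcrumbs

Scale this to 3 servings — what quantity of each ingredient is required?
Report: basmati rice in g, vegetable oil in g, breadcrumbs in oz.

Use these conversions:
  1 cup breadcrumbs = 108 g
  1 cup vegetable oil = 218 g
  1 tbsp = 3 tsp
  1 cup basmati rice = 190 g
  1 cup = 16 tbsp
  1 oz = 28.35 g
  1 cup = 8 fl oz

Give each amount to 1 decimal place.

basmati rice: 35.6 g; vegetable oil: 25.5 g; breadcrumbs: 2.9 oz

Scaling factor: 3/8 = 0.375.
basmati rice: 0.5 cup × 3/8 × 190 g/cup ≈ 35.6 g
vegetable oil: 5 tbsp × 3/8 ÷ 16 tbsp/cup × 218 g/cup ≈ 25.5 g
breadcrumbs: 2 cup × 3/8 × 108 g/cup ÷ 28.35 g/oz ≈ 2.9 oz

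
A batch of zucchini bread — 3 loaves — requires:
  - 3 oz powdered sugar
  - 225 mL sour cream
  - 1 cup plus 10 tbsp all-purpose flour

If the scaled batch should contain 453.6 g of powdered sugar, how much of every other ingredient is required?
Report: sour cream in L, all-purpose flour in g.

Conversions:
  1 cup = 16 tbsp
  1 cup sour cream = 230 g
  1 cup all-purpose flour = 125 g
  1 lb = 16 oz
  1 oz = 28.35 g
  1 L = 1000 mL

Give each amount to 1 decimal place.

sour cream: 1.2 L; all-purpose flour: 1083.3 g

The original recipe has 85.05 g of powdered sugar, so the scaling factor is 453.6 ÷ 85.05 = 16/3.
sour cream: 225 mL × 16/3 ÷ 1000 mL/L = 1.2 L
all-purpose flour: (1 cup + 10 tbsp = 1.625 cup) × 16/3 × 125 g/cup ≈ 1083.3 g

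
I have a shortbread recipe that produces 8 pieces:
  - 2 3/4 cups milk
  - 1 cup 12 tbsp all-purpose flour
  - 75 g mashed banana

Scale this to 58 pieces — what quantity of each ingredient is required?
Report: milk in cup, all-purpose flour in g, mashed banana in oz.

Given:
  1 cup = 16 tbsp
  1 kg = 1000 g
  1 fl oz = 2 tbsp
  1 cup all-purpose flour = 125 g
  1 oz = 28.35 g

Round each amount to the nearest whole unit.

Scaling factor: 58/8 = 29/4 = 7.25.
milk: 2.75 cup × 29/4 ≈ 20 cup
all-purpose flour: (1 cup + 12 tbsp = 1.75 cup) × 29/4 × 125 g/cup ≈ 1586 g
mashed banana: 75 g × 29/4 ÷ 28.35 g/oz ≈ 19 oz

milk: 20 cup; all-purpose flour: 1586 g; mashed banana: 19 oz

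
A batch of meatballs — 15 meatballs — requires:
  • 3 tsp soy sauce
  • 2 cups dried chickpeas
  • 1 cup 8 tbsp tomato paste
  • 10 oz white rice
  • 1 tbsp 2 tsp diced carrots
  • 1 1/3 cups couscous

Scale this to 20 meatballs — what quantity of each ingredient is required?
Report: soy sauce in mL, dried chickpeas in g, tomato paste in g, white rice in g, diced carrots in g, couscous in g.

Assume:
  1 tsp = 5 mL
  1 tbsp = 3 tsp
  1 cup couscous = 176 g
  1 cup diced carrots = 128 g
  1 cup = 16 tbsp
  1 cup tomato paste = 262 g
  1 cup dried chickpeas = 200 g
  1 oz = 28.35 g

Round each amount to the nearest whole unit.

Scaling factor: 20/15 = 4/3.
soy sauce: 3 tsp × 4/3 × 5 mL/tsp = 20 mL
dried chickpeas: 2 cup × 4/3 × 200 g/cup ≈ 533 g
tomato paste: (1 cup + 8 tbsp = 1.5 cup) × 4/3 × 262 g/cup = 524 g
white rice: 10 oz × 4/3 × 28.35 g/oz = 378 g
diced carrots: (1 tbsp + 2 tsp = 5/3 tbsp) × 4/3 ÷ 16 tbsp/cup × 128 g/cup ≈ 18 g
couscous: 4/3 cup × 4/3 × 176 g/cup ≈ 313 g

soy sauce: 20 mL; dried chickpeas: 533 g; tomato paste: 524 g; white rice: 378 g; diced carrots: 18 g; couscous: 313 g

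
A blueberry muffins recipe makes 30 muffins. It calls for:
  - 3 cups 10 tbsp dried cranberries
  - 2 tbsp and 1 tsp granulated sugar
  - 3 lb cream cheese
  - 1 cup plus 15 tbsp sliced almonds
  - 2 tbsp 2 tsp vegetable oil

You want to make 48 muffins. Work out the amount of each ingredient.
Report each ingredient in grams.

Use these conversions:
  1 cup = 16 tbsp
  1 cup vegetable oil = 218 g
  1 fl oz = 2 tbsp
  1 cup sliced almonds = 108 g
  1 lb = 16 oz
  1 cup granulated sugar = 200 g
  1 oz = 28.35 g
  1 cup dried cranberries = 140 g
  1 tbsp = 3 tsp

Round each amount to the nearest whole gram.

Scaling factor: 48/30 = 8/5 = 1.6.
dried cranberries: (3 cup + 10 tbsp = 3.625 cup) × 8/5 × 140 g/cup = 812 g
granulated sugar: (2 tbsp + 1 tsp = 7/3 tbsp) × 8/5 ÷ 16 tbsp/cup × 200 g/cup ≈ 47 g
cream cheese: 3 lb × 8/5 × 16 oz/lb × 28.35 g/oz ≈ 2177 g
sliced almonds: (1 cup + 15 tbsp = 1.9375 cup) × 8/5 × 108 g/cup ≈ 335 g
vegetable oil: (2 tbsp + 2 tsp = 8/3 tbsp) × 8/5 ÷ 16 tbsp/cup × 218 g/cup ≈ 58 g

dried cranberries: 812 g; granulated sugar: 47 g; cream cheese: 2177 g; sliced almonds: 335 g; vegetable oil: 58 g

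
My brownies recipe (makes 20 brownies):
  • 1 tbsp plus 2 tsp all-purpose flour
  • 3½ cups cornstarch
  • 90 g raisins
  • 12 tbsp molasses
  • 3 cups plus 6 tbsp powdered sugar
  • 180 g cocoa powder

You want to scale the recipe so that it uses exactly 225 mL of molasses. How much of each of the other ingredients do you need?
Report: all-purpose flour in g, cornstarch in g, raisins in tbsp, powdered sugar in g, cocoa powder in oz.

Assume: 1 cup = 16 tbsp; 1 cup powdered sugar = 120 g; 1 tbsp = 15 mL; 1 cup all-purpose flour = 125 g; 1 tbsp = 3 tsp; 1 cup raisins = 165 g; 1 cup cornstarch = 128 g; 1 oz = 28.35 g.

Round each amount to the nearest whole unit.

The original recipe has 180 mL of molasses, so the scaling factor is 225 ÷ 180 = 5/4 = 1.25.
all-purpose flour: (1 tbsp + 2 tsp = 5/3 tbsp) × 5/4 ÷ 16 tbsp/cup × 125 g/cup ≈ 16 g
cornstarch: 3.5 cup × 5/4 × 128 g/cup = 560 g
raisins: 90 g × 5/4 ÷ 165 g/cup × 16 tbsp/cup ≈ 11 tbsp
powdered sugar: (3 cup + 6 tbsp = 3.375 cup) × 5/4 × 120 g/cup ≈ 506 g
cocoa powder: 180 g × 5/4 ÷ 28.35 g/oz ≈ 8 oz

all-purpose flour: 16 g; cornstarch: 560 g; raisins: 11 tbsp; powdered sugar: 506 g; cocoa powder: 8 oz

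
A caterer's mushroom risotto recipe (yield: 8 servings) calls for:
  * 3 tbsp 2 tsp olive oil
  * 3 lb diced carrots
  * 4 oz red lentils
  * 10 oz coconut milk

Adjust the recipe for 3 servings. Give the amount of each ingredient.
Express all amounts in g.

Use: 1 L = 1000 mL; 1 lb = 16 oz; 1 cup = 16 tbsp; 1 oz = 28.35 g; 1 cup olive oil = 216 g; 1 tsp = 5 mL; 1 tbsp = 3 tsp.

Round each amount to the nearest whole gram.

olive oil: 19 g; diced carrots: 510 g; red lentils: 43 g; coconut milk: 106 g

Scaling factor: 3/8 = 0.375.
olive oil: (3 tbsp + 2 tsp = 11/3 tbsp) × 3/8 ÷ 16 tbsp/cup × 216 g/cup ≈ 19 g
diced carrots: 3 lb × 3/8 × 16 oz/lb × 28.35 g/oz ≈ 510 g
red lentils: 4 oz × 3/8 × 28.35 g/oz ≈ 43 g
coconut milk: 10 oz × 3/8 × 28.35 g/oz ≈ 106 g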